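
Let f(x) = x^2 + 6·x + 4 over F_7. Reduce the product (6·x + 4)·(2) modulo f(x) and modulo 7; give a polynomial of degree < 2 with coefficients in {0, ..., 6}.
a · b ≡ 5·x + 1 (mod f(x))

Multiply as integer polynomials: a · b = 12·x + 8. Reducing coefficients mod 7: a · b ≡ 5·x + 1. This already has degree < 2, so no reduction by f is needed. Hence a · b ≡ 5·x + 1 in F_7[x]/(f).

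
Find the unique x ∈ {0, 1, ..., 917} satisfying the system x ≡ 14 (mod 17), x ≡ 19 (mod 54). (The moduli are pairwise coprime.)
The moduli 17, 54 are pairwise coprime, so by the CRT there is a unique solution mod 17·54 = 918.
Solve by successive substitution. Start with x ≡ 14 (mod 17).
  Combine with x ≡ 19 (mod 54): write x = 14 + 17·t and require 14 + 17·t ≡ 19 (mod 54), i.e. 17·t ≡ 19 − 14 ≡ 5 (mod 54). Since 17^(−1) ≡ 35 (mod 54), t ≡ 35·5 ≡ 13 (mod 54). So x ≡ 14 + 17·13 = 235 (mod 918).
Unique solution in [0, 918): x = 235.

Final answer: x ≡ 235 (mod 918); the representative in [0, 918) is 235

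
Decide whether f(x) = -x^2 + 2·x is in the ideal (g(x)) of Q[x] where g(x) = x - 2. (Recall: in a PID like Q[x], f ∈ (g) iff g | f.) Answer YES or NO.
YES

In Q[x] the ideal (g) consists of all multiples of g, so f ∈ (g) iff g | f, i.e. iff the remainder of f on division by g is 0. Divide f by g (g is monic, so eliminate the leading term of the running remainder at each step):
  leading term -x^2: subtract (-x)·g(x) = -x^2 + 2·x, leaving 0
The remainder is 0, so f(x) = g(x) · h(x) with h(x) = -x. Hence g | f, i.e. f ∈ (g).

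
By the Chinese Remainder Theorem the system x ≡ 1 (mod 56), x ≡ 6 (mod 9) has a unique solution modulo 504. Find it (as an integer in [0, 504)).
x ≡ 393 (mod 504); the representative in [0, 504) is 393

The moduli 56, 9 are pairwise coprime, so by the CRT there is a unique solution mod 56·9 = 504.
Solve by successive substitution. Start with x ≡ 1 (mod 56).
  Combine with x ≡ 6 (mod 9): write x = 1 + 56·t and require 1 + 56·t ≡ 6 (mod 9), i.e. 56·t ≡ 6 − 1 ≡ 5 (mod 9). Since 56^(−1) ≡ 5 (mod 9) (56 ≡ 2 (mod 9)), t ≡ 5·5 ≡ 7 (mod 9). So x ≡ 1 + 56·7 = 393 (mod 504).
Unique solution in [0, 504): x = 393.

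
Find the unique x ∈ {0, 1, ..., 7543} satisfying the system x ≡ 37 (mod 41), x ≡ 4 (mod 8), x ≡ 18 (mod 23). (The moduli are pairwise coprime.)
The moduli 41, 8, 23 are pairwise coprime, so by the CRT there is a unique solution mod 41·8·23 = 7544.
Solve by successive substitution. Start with x ≡ 37 (mod 41).
  Combine with x ≡ 4 (mod 8): write x = 37 + 41·t and require 37 + 41·t ≡ 4 (mod 8), i.e. 41·t ≡ 4 − 37 ≡ 7 (mod 8). Since 41^(−1) ≡ 1 (mod 8) (41 ≡ 1 (mod 8)), t ≡ 1·7 ≡ 7 (mod 8). So x ≡ 37 + 41·7 = 324 (mod 328).
  Combine with x ≡ 18 (mod 23): write x = 324 + 328·t and require 324 + 328·t ≡ 18 (mod 23), i.e. 328·t ≡ 18 − 324 ≡ 16 (mod 23). Since 328^(−1) ≡ 4 (mod 23) (328 ≡ 6 (mod 23)), t ≡ 4·16 ≡ 18 (mod 23). So x ≡ 324 + 328·18 = 6228 (mod 7544).
Unique solution in [0, 7544): x = 6228.

Final answer: x ≡ 6228 (mod 7544); the representative in [0, 7544) is 6228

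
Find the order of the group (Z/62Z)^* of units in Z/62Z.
|(Z/62Z)^*| = 30

(Z/62Z)^* consists of the classes a with gcd(a, 62) = 1, so its order is φ(62). φ is multiplicative, with φ(p^e) = p^e − p^(e−1). Factorise 62 = 2 · 31. Then
  φ(62) = (2 − 1) · (31 − 1) = 1 · 30 = 30.
Thus |(Z/62Z)^*| = 30.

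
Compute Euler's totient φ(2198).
φ is multiplicative, with φ(p^e) = p^e − p^(e−1). Factorise 2198 = 2 · 7 · 157. Then
  φ(2198) = (2 − 1) · (7 − 1) · (157 − 1) = 1 · 6 · 156 = 936.

Final answer: φ(2198) = 936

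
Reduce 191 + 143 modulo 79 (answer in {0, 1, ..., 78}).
Reduce the summands first: 191 ≡ 33, 143 ≡ 64 (mod 79), so 191 + 143 ≡ 33 + 64 (mod 79). 33 + 64 = 97; 97 = 1·79 + 18, so (191 + 143) mod 79 = 18.

Final answer: 18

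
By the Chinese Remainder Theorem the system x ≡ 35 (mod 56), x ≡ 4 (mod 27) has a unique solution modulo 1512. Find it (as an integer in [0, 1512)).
The moduli 56, 27 are pairwise coprime, so by the CRT there is a unique solution mod 56·27 = 1512.
Solve by successive substitution. Start with x ≡ 35 (mod 56).
  Combine with x ≡ 4 (mod 27): write x = 35 + 56·t and require 35 + 56·t ≡ 4 (mod 27), i.e. 56·t ≡ 4 − 35 ≡ 23 (mod 27). Since 56^(−1) ≡ 14 (mod 27) (56 ≡ 2 (mod 27)), t ≡ 14·23 ≡ 25 (mod 27). So x ≡ 35 + 56·25 = 1435 (mod 1512).
Unique solution in [0, 1512): x = 1435.

Final answer: x ≡ 1435 (mod 1512); the representative in [0, 1512) is 1435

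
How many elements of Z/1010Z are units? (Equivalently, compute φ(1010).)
An element a ∈ Z/1010Z is a unit iff gcd(a, 1010) = 1, so the number of units is φ(1010). φ is multiplicative, with φ(p^e) = p^e − p^(e−1). Factorise 1010 = 2 · 5 · 101. Then
  φ(1010) = (2 − 1) · (5 − 1) · (101 − 1) = 1 · 4 · 100 = 400.

Final answer: Z/1010Z has φ(1010) = 400 units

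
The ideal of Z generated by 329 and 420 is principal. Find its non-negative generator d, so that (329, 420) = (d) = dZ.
(329, 420) = (7); d = 7

In the PID Z, (a, b) is generated by gcd(a, b). Compute gcd(420, 329) with the extended Euclidean algorithm, tracking rows (r, s, t) with s·420 + t·329 = r:
  row A: (420, 1, 0)   [1·420 + 0·329 = 420]
  row B: (329, 0, 1)   [0·420 + 1·329 = 329]
  420 = 1·329 + 91   → row C = row A − 1·row B = (91, 1, −1)   [check: 1·420 − 1·329 = 91]
  329 = 3·91 + 56   → row D = row B − 3·row C = (56, −3, 4)   [check: −3·420 + 4·329 = 56]
  91 = 1·56 + 35   → row E = row C − 1·row D = (35, 4, −5)   [check: 4·420 − 5·329 = 35]
  56 = 1·35 + 21   → row F = row D − 1·row E = (21, −7, 9)   [check: −7·420 + 9·329 = 21]
  35 = 1·21 + 14   → row G = row E − 1·row F = (14, 11, −14)   [check: 11·420 − 14·329 = 14]
  21 = 1·14 + 7   → row H = row F − 1·row G = (7, −18, 23)   [check: −18·420 + 23·329 = 7]
  14 = 2·7 + 0   → remainder 0, stop. gcd = 7 (last nonzero row H).
So gcd(329, 420) = 7, with Bézout identity −18·420 + 23·329 = 7. Containment (⊇): the Bézout identity exhibits 7 as an element of (329, 420), giving (7) ⊆ (329, 420). Containment (⊆): since 7 | 329 and 7 | 420 (329 = 7·47, 420 = 7·60), every Z-linear combination of 329 and 420 is divisible by 7, so (329, 420) ⊆ (7). Therefore (329, 420) = (7), d = 7.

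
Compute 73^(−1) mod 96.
Apply the extended Euclidean algorithm to (96, 73), tracking rows (r, s, t) with s·96 + t·73 = r. Each division r_prev = q·r_cur + r_new produces the new row as (previous row) − q·(current row):
  row A: (96, 1, 0)   [1·96 + 0·73 = 96]
  row B: (73, 0, 1)   [0·96 + 1·73 = 73]
  96 = 1·73 + 23   → row C = row A − 1·row B = (23, 1, −1)   [check: 1·96 − 1·73 = 23]
  73 = 3·23 + 4   → row D = row B − 3·row C = (4, −3, 4)   [check: −3·96 + 4·73 = 4]
  23 = 5·4 + 3   → row E = row C − 5·row D = (3, 16, −21)   [check: 16·96 − 21·73 = 3]
  4 = 1·3 + 1   → row F = row D − 1·row E = (1, −19, 25)   [check: −19·96 + 25·73 = 1]
  3 = 3·1 + 0   → remainder 0, stop. gcd = 1 (last nonzero row F).
The gcd is 1, so 73 is invertible mod 96. The last nonzero row gives −19·96 + 25·73 = 1, so t = 25. So 73^(−1) ≡ 25 (mod 96). Verify: 73 · 25 = 1825 ≡ 1 (mod 96). ✓

Final answer: 73^(−1) ≡ 25 (mod 96)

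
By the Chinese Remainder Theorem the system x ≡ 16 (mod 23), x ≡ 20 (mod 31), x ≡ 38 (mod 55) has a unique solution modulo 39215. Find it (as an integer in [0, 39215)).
The moduli 23, 31, 55 are pairwise coprime, so by the CRT there is a unique solution mod 23·31·55 = 39215.
Solve by successive substitution. Start with x ≡ 16 (mod 23).
  Combine with x ≡ 20 (mod 31): write x = 16 + 23·t and require 16 + 23·t ≡ 20 (mod 31), i.e. 23·t ≡ 20 − 16 ≡ 4 (mod 31). Since 23^(−1) ≡ 27 (mod 31), t ≡ 27·4 ≡ 15 (mod 31). So x ≡ 16 + 23·15 = 361 (mod 713).
  Combine with x ≡ 38 (mod 55): write x = 361 + 713·t and require 361 + 713·t ≡ 38 (mod 55), i.e. 713·t ≡ 38 − 361 ≡ 7 (mod 55). Since 713^(−1) ≡ 27 (mod 55) (713 ≡ 53 (mod 55)), t ≡ 27·7 ≡ 24 (mod 55). So x ≡ 361 + 713·24 = 17473 (mod 39215).
Unique solution in [0, 39215): x = 17473.

Final answer: x ≡ 17473 (mod 39215); the representative in [0, 39215) is 17473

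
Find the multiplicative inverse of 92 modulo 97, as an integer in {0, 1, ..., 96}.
92^(−1) ≡ 58 (mod 97)

Apply the extended Euclidean algorithm to (97, 92), tracking rows (r, s, t) with s·97 + t·92 = r. Each division r_prev = q·r_cur + r_new produces the new row as (previous row) − q·(current row):
  row A: (97, 1, 0)   [1·97 + 0·92 = 97]
  row B: (92, 0, 1)   [0·97 + 1·92 = 92]
  97 = 1·92 + 5   → row C = row A − 1·row B = (5, 1, −1)   [check: 1·97 − 1·92 = 5]
  92 = 18·5 + 2   → row D = row B − 18·row C = (2, −18, 19)   [check: −18·97 + 19·92 = 2]
  5 = 2·2 + 1   → row E = row C − 2·row D = (1, 37, −39)   [check: 37·97 − 39·92 = 1]
  2 = 2·1 + 0   → remainder 0, stop. gcd = 1 (last nonzero row E).
The gcd is 1, so 92 is invertible mod 97. The last nonzero row gives 37·97 − 39·92 = 1, so t = −39. So 92^(−1) ≡ −39 ≡ 58 (mod 97). Verify: 92 · 58 = 5336 ≡ 1 (mod 97). ✓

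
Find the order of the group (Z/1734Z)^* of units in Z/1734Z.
|(Z/1734Z)^*| = 544

(Z/1734Z)^* consists of the classes a with gcd(a, 1734) = 1, so its order is φ(1734). φ is multiplicative, with φ(p^e) = p^e − p^(e−1). Factorise 1734 = 2 · 3 · 17^2. Then
  φ(1734) = (2 − 1) · (3 − 1) · (17^2 − 17^1) = 1 · 2 · 272 = 544.
Thus |(Z/1734Z)^*| = 544.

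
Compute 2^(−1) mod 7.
2^(−1) ≡ 4 (mod 7)

Apply the extended Euclidean algorithm to (7, 2), tracking rows (r, s, t) with s·7 + t·2 = r. Each division r_prev = q·r_cur + r_new produces the new row as (previous row) − q·(current row):
  row A: (7, 1, 0)   [1·7 + 0·2 = 7]
  row B: (2, 0, 1)   [0·7 + 1·2 = 2]
  7 = 3·2 + 1   → row C = row A − 3·row B = (1, 1, −3)   [check: 1·7 − 3·2 = 1]
  2 = 2·1 + 0   → remainder 0, stop. gcd = 1 (last nonzero row C).
The gcd is 1, so 2 is invertible mod 7. The last nonzero row gives 1·7 − 3·2 = 1, so t = −3. So 2^(−1) ≡ −3 ≡ 4 (mod 7). Verify: 2 · 4 = 8 ≡ 1 (mod 7). ✓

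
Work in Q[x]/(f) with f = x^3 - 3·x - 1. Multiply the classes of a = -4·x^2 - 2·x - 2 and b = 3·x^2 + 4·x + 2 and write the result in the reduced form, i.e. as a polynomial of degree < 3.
First multiply in Q[x] without reducing: a · b = -12·x^4 - 22·x^3 - 22·x^2 - 12·x - 4. Now divide by f(x) = x^3 - 3·x - 1, eliminating the leading term at each step:
  leading term -12·x^4: subtract (-12·x)·f(x) = -12·x^4 + 36·x^2 + 12·x, leaving -22·x^3 - 58·x^2 - 24·x - 4
  leading term -22·x^3: subtract (-22)·f(x) = -22·x^3 + 66·x + 22, leaving -58·x^2 - 90·x - 26
The degree is now < 3, so this is the remainder. Hence a · b ≡ -58·x^2 - 90·x - 26 in Q[x]/(f).

Final answer: a · b ≡ -58·x^2 - 90·x - 26 (mod f(x))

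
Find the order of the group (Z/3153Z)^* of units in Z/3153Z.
|(Z/3153Z)^*| = 2100

(Z/3153Z)^* consists of the classes a with gcd(a, 3153) = 1, so its order is φ(3153). φ is multiplicative, with φ(p^e) = p^e − p^(e−1). Factorise 3153 = 3 · 1051. Then
  φ(3153) = (3 − 1) · (1051 − 1) = 2 · 1050 = 2100.
Thus |(Z/3153Z)^*| = 2100.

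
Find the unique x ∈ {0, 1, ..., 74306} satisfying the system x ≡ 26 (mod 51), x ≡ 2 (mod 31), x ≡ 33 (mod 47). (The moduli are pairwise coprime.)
x ≡ 71426 (mod 74307); the representative in [0, 74307) is 71426

The moduli 51, 31, 47 are pairwise coprime, so by the CRT there is a unique solution mod 51·31·47 = 74307.
Solve by successive substitution. Start with x ≡ 26 (mod 51).
  Combine with x ≡ 2 (mod 31): write x = 26 + 51·t and require 26 + 51·t ≡ 2 (mod 31), i.e. 51·t ≡ 2 − 26 ≡ 7 (mod 31). Since 51^(−1) ≡ 14 (mod 31) (51 ≡ 20 (mod 31)), t ≡ 14·7 ≡ 5 (mod 31). So x ≡ 26 + 51·5 = 281 (mod 1581).
  Combine with x ≡ 33 (mod 47): write x = 281 + 1581·t and require 281 + 1581·t ≡ 33 (mod 47), i.e. 1581·t ≡ 33 − 281 ≡ 34 (mod 47). Since 1581^(−1) ≡ 11 (mod 47) (1581 ≡ 30 (mod 47)), t ≡ 11·34 ≡ 45 (mod 47). So x ≡ 281 + 1581·45 = 71426 (mod 74307).
Unique solution in [0, 74307): x = 71426.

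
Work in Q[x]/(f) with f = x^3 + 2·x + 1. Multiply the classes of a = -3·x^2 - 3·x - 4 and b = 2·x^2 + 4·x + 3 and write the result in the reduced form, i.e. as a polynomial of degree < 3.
First multiply in Q[x] without reducing: a · b = -6·x^4 - 18·x^3 - 29·x^2 - 25·x - 12. Now divide by f(x) = x^3 + 2·x + 1, eliminating the leading term at each step:
  leading term -6·x^4: subtract (-6·x)·f(x) = -6·x^4 - 12·x^2 - 6·x, leaving -18·x^3 - 17·x^2 - 19·x - 12
  leading term -18·x^3: subtract (-18)·f(x) = -18·x^3 - 36·x - 18, leaving -17·x^2 + 17·x + 6
The degree is now < 3, so this is the remainder. Hence a · b ≡ -17·x^2 + 17·x + 6 in Q[x]/(f).

Final answer: a · b ≡ -17·x^2 + 17·x + 6 (mod f(x))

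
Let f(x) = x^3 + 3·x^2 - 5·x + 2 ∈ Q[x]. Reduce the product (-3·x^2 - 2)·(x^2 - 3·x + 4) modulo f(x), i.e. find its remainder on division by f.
First multiply in Q[x] without reducing: a · b = -3·x^4 + 9·x^3 - 14·x^2 + 6·x - 8. Now divide by f(x) = x^3 + 3·x^2 - 5·x + 2, eliminating the leading term at each step:
  leading term -3·x^4: subtract (-3·x)·f(x) = -3·x^4 - 9·x^3 + 15·x^2 - 6·x, leaving 18·x^3 - 29·x^2 + 12·x - 8
  leading term 18·x^3: subtract (18)·f(x) = 18·x^3 + 54·x^2 - 90·x + 36, leaving -83·x^2 + 102·x - 44
The degree is now < 3, so this is the remainder. Hence a · b ≡ -83·x^2 + 102·x - 44 in Q[x]/(f).

Final answer: a · b ≡ -83·x^2 + 102·x - 44 (mod f(x))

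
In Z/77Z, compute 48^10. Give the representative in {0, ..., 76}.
1

Use repeated squaring. Binary(10) = 1010. Walk through the bits of the exponent 10 left-to-right: at each bit after the leading one, square the running value, then multiply by 48 if the bit is 1 (always reducing mod 77):
  bit 1 = 1 (leading): start with 48.
  bit 2 = 0: square 48^2 = 2304 ≡ 71 (mod 77).
  bit 3 = 1: square 71^2 = 5041 ≡ 36; bit is 1, so multiply 36·48 = 1728 ≡ 34 (mod 77).
  bit 4 = 0: square 34^2 = 1156 ≡ 1 (mod 77).
Final value: 48^10 ≡ 1 (mod 77).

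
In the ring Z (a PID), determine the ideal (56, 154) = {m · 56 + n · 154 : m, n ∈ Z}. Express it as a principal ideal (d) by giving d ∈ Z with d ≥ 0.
In the PID Z, (a, b) is generated by gcd(a, b). Compute gcd(154, 56) with the extended Euclidean algorithm, tracking rows (r, s, t) with s·154 + t·56 = r:
  row A: (154, 1, 0)   [1·154 + 0·56 = 154]
  row B: (56, 0, 1)   [0·154 + 1·56 = 56]
  154 = 2·56 + 42   → row C = row A − 2·row B = (42, 1, −2)   [check: 1·154 − 2·56 = 42]
  56 = 1·42 + 14   → row D = row B − 1·row C = (14, −1, 3)   [check: −1·154 + 3·56 = 14]
  42 = 3·14 + 0   → remainder 0, stop. gcd = 14 (last nonzero row D).
So gcd(56, 154) = 14, with Bézout identity −1·154 + 3·56 = 14. Containment (⊇): the Bézout identity exhibits 14 as an element of (56, 154), giving (14) ⊆ (56, 154). Containment (⊆): since 14 | 56 and 14 | 154 (56 = 14·4, 154 = 14·11), every Z-linear combination of 56 and 154 is divisible by 14, so (56, 154) ⊆ (14). Therefore (56, 154) = (14), d = 14.

Final answer: (56, 154) = (14); d = 14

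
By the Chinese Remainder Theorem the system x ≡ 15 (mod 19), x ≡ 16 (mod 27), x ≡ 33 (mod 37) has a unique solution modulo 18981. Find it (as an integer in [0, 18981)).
The moduli 19, 27, 37 are pairwise coprime, so by the CRT there is a unique solution mod 19·27·37 = 18981.
Solve by successive substitution. Start with x ≡ 15 (mod 19).
  Combine with x ≡ 16 (mod 27): write x = 15 + 19·t and require 15 + 19·t ≡ 16 (mod 27), i.e. 19·t ≡ 16 − 15 ≡ 1 (mod 27). Since 19^(−1) ≡ 10 (mod 27), t ≡ 10·1 ≡ 10 (mod 27). So x ≡ 15 + 19·10 = 205 (mod 513).
  Combine with x ≡ 33 (mod 37): write x = 205 + 513·t and require 205 + 513·t ≡ 33 (mod 37), i.e. 513·t ≡ 33 − 205 ≡ 13 (mod 37). Since 513^(−1) ≡ 22 (mod 37) (513 ≡ 32 (mod 37)), t ≡ 22·13 ≡ 27 (mod 37). So x ≡ 205 + 513·27 = 14056 (mod 18981).
Unique solution in [0, 18981): x = 14056.

Final answer: x ≡ 14056 (mod 18981); the representative in [0, 18981) is 14056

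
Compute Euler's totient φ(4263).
φ is multiplicative, with φ(p^e) = p^e − p^(e−1). Factorise 4263 = 3 · 7^2 · 29. Then
  φ(4263) = (3 − 1) · (7^2 − 7^1) · (29 − 1) = 2 · 42 · 28 = 2352.

Final answer: φ(4263) = 2352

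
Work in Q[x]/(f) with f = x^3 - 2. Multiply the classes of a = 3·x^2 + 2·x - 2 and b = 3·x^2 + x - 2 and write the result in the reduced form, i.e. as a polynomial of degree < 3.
a · b ≡ -10·x^2 + 12·x + 22 (mod f(x))

First multiply in Q[x] without reducing: a · b = 9·x^4 + 9·x^3 - 10·x^2 - 6·x + 4. Now divide by f(x) = x^3 - 2, eliminating the leading term at each step:
  leading term 9·x^4: subtract (9·x)·f(x) = 9·x^4 - 18·x, leaving 9·x^3 - 10·x^2 + 12·x + 4
  leading term 9·x^3: subtract (9)·f(x) = 9·x^3 - 18, leaving -10·x^2 + 12·x + 22
The degree is now < 3, so this is the remainder. Hence a · b ≡ -10·x^2 + 12·x + 22 in Q[x]/(f).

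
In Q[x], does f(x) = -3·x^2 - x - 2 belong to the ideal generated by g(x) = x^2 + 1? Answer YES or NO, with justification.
In Q[x] the ideal (g) consists of all multiples of g, so f ∈ (g) iff g | f, i.e. iff the remainder of f on division by g is 0. Divide f by g (g is monic, so eliminate the leading term of the running remainder at each step):
  leading term -3·x^2: subtract (-3)·g(x) = -3·x^2 - 3, leaving 1 - x
The remainder r(x) = 1 - x ≠ 0 (and deg r < deg g), so g ∤ f, i.e. f ∉ (g).

Final answer: NO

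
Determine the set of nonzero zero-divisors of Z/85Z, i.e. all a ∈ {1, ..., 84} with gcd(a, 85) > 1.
An element a ∈ Z/85Z (with a ≠ 0) is a zero-divisor iff gcd(a, 85) > 1 (because a is a unit precisely when gcd(a, n) = 1, and in Z/nZ every nonzero, non-unit element is a zero-divisor). Scan a = 1, ..., 84 and keep those with gcd(a, 85) > 1:
  gcd(5, 85) = 5, gcd(10, 85) = 5, gcd(15, 85) = 5, gcd(17, 85) = 17, gcd(20, 85) = 5, gcd(25, 85) = 5, gcd(30, 85) = 5, gcd(34, 85) = 17, gcd(35, 85) = 5, gcd(40, 85) = 5, gcd(45, 85) = 5, gcd(50, 85) = 5, gcd(51, 85) = 17, gcd(55, 85) = 5, gcd(60, 85) = 5, gcd(65, 85) = 5, gcd(68, 85) = 17, gcd(70, 85) = 5, gcd(75, 85) = 5, gcd(80, 85) = 5.
All other a ∈ {1, ..., 84} have gcd(a, 85) = 1 and are units. So the nonzero zero-divisors are exactly the 20 values of a appearing in this scan.

Final answer: nonzero zero-divisors of Z/85Z = {5, 10, 15, 17, 20, 25, 30, 34, 35, 40, 45, 50, 51, 55, 60, 65, 68, 70, 75, 80}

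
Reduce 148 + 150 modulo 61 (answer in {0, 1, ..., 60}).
54

Reduce the summands first: 148 ≡ 26, 150 ≡ 28 (mod 61), so 148 + 150 ≡ 26 + 28 (mod 61). 26 + 28 = 54; 54 = 0·61 + 54, so (148 + 150) mod 61 = 54.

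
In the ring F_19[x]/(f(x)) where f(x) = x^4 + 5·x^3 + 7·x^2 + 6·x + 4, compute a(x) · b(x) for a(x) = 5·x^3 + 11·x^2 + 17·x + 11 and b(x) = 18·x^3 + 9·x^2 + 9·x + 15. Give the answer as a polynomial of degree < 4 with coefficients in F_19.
a · b ≡ 9·x^3 + 7·x^2 + 4·x + 13 (mod f(x))

Multiply as integer polynomials: a · b = 90·x^6 + 243·x^5 + 450·x^4 + 525·x^3 + 417·x^2 + 354·x + 165. Reducing coefficients mod 19: a · b ≡ 14·x^6 + 15·x^5 + 13·x^4 + 12·x^3 + 18·x^2 + 12·x + 13. Now divide by f(x) = x^4 + 5·x^3 + 7·x^2 + 6·x + 4 in F_19[x], eliminating the leading term at each step:
  leading term 14·x^6: subtract (14·x^2)·f(x) = 14·x^6 + 13·x^5 + 3·x^4 + 8·x^3 + 18·x^2, leaving 2·x^5 + 10·x^4 + 4·x^3 + 12·x + 13 (coefficients mod 19)
  leading term 2·x^5: subtract (2·x)·f(x) = 2·x^5 + 10·x^4 + 14·x^3 + 12·x^2 + 8·x, leaving 9·x^3 + 7·x^2 + 4·x + 13 (coefficients mod 19)
The degree is now < 4, so this is the remainder. Hence a · b ≡ 9·x^3 + 7·x^2 + 4·x + 13 in F_19[x]/(f).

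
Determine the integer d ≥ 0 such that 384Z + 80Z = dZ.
(384, 80) = (16); d = 16

In the PID Z, (a, b) is generated by gcd(a, b). Compute gcd(384, 80) with the extended Euclidean algorithm, tracking rows (r, s, t) with s·384 + t·80 = r:
  row A: (384, 1, 0)   [1·384 + 0·80 = 384]
  row B: (80, 0, 1)   [0·384 + 1·80 = 80]
  384 = 4·80 + 64   → row C = row A − 4·row B = (64, 1, −4)   [check: 1·384 − 4·80 = 64]
  80 = 1·64 + 16   → row D = row B − 1·row C = (16, −1, 5)   [check: −1·384 + 5·80 = 16]
  64 = 4·16 + 0   → remainder 0, stop. gcd = 16 (last nonzero row D).
So gcd(384, 80) = 16, with Bézout identity −1·384 + 5·80 = 16. Containment (⊇): the Bézout identity exhibits 16 as an element of (384, 80), giving (16) ⊆ (384, 80). Containment (⊆): since 16 | 384 and 16 | 80 (384 = 16·24, 80 = 16·5), every Z-linear combination of 384 and 80 is divisible by 16, so (384, 80) ⊆ (16). Therefore (384, 80) = (16), d = 16.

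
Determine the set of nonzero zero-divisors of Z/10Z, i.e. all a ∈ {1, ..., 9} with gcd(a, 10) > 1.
nonzero zero-divisors of Z/10Z = {2, 4, 5, 6, 8}

An element a ∈ Z/10Z (with a ≠ 0) is a zero-divisor iff gcd(a, 10) > 1 (because a is a unit precisely when gcd(a, n) = 1, and in Z/nZ every nonzero, non-unit element is a zero-divisor). Scan a = 1, ..., 9 and keep those with gcd(a, 10) > 1:
  gcd(2, 10) = 2, gcd(4, 10) = 2, gcd(5, 10) = 5, gcd(6, 10) = 2, gcd(8, 10) = 2.
All other a ∈ {1, ..., 9} have gcd(a, 10) = 1 and are units. So the nonzero zero-divisors are exactly the 5 values of a appearing in this scan.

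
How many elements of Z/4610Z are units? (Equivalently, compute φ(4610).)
An element a ∈ Z/4610Z is a unit iff gcd(a, 4610) = 1, so the number of units is φ(4610). φ is multiplicative, with φ(p^e) = p^e − p^(e−1). Factorise 4610 = 2 · 5 · 461. Then
  φ(4610) = (2 − 1) · (5 − 1) · (461 − 1) = 1 · 4 · 460 = 1840.

Final answer: Z/4610Z has φ(4610) = 1840 units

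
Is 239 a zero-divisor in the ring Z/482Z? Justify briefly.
gcd(239, 482) = 1, so 239 is a unit in Z/482Z (it has a multiplicative inverse). A unit cannot be a zero-divisor: if 239·b ≡ 0 then multiplying both sides by 239^(−1) gives b ≡ 0. So 239 is not a zero-divisor.

Final answer: NO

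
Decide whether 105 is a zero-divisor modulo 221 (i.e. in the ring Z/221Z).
NO

gcd(105, 221) = 1, so 105 is a unit in Z/221Z (it has a multiplicative inverse). A unit cannot be a zero-divisor: if 105·b ≡ 0 then multiplying both sides by 105^(−1) gives b ≡ 0. So 105 is not a zero-divisor.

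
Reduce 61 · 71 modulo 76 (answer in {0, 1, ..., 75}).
75

Both factors are already reduced mod 76. 61 · 71 = 4331. Dividing by 76: 4331 = 56·76 + 75. So (61 · 71) mod 76 = 75.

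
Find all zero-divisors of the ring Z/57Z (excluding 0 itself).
An element a ∈ Z/57Z (with a ≠ 0) is a zero-divisor iff gcd(a, 57) > 1 (because a is a unit precisely when gcd(a, n) = 1, and in Z/nZ every nonzero, non-unit element is a zero-divisor). Scan a = 1, ..., 56 and keep those with gcd(a, 57) > 1:
  gcd(3, 57) = 3, gcd(6, 57) = 3, gcd(9, 57) = 3, gcd(12, 57) = 3, gcd(15, 57) = 3, gcd(18, 57) = 3, gcd(19, 57) = 19, gcd(21, 57) = 3, gcd(24, 57) = 3, gcd(27, 57) = 3, gcd(30, 57) = 3, gcd(33, 57) = 3, gcd(36, 57) = 3, gcd(38, 57) = 19, gcd(39, 57) = 3, gcd(42, 57) = 3, gcd(45, 57) = 3, gcd(48, 57) = 3, gcd(51, 57) = 3, gcd(54, 57) = 3.
All other a ∈ {1, ..., 56} have gcd(a, 57) = 1 and are units. So the nonzero zero-divisors are exactly the 20 values of a appearing in this scan.

Final answer: nonzero zero-divisors of Z/57Z = {3, 6, 9, 12, 15, 18, 19, 21, 24, 27, 30, 33, 36, 38, 39, 42, 45, 48, 51, 54}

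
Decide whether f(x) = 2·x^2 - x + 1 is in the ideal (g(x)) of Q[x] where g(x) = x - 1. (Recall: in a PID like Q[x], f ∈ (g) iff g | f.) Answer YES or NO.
NO

In Q[x] the ideal (g) consists of all multiples of g, so f ∈ (g) iff g | f, i.e. iff the remainder of f on division by g is 0. Divide f by g (g is monic, so eliminate the leading term of the running remainder at each step):
  leading term 2·x^2: subtract (2·x)·g(x) = 2·x^2 - 2·x, leaving x + 1
  leading term x: subtract (1)·g(x) = x - 1, leaving 2
The remainder r(x) = 2 ≠ 0 (and deg r < deg g), so g ∤ f, i.e. f ∉ (g).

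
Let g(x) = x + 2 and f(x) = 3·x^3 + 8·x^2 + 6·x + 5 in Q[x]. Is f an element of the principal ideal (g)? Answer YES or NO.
NO

In Q[x] the ideal (g) consists of all multiples of g, so f ∈ (g) iff g | f, i.e. iff the remainder of f on division by g is 0. Divide f by g (g is monic, so eliminate the leading term of the running remainder at each step):
  leading term 3·x^3: subtract (3·x^2)·g(x) = 3·x^3 + 6·x^2, leaving 2·x^2 + 6·x + 5
  leading term 2·x^2: subtract (2·x)·g(x) = 2·x^2 + 4·x, leaving 2·x + 5
  leading term 2·x: subtract (2)·g(x) = 2·x + 4, leaving 1
The remainder r(x) = 1 ≠ 0 (and deg r < deg g), so g ∤ f, i.e. f ∉ (g).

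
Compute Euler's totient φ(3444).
φ(3444) = 960

φ is multiplicative, with φ(p^e) = p^e − p^(e−1). Factorise 3444 = 2^2 · 3 · 7 · 41. Then
  φ(3444) = (2^2 − 2^1) · (3 − 1) · (7 − 1) · (41 − 1) = 2 · 2 · 6 · 40 = 960.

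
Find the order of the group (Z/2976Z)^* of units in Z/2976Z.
(Z/2976Z)^* consists of the classes a with gcd(a, 2976) = 1, so its order is φ(2976). φ is multiplicative, with φ(p^e) = p^e − p^(e−1). Factorise 2976 = 2^5 · 3 · 31. Then
  φ(2976) = (2^5 − 2^4) · (3 − 1) · (31 − 1) = 16 · 2 · 30 = 960.
Thus |(Z/2976Z)^*| = 960.

Final answer: |(Z/2976Z)^*| = 960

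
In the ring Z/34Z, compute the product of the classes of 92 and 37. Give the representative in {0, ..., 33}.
Reduce the factors first: 92 ≡ 24, 37 ≡ 3 (mod 34), so 92 · 37 ≡ 24 · 3 (mod 34). 24 · 3 = 72. Dividing by 34: 72 = 2·34 + 4. So (92 · 37) mod 34 = 4.

Final answer: 4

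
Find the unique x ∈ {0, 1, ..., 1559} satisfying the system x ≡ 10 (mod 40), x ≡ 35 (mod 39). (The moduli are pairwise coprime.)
x ≡ 1010 (mod 1560); the representative in [0, 1560) is 1010

The moduli 40, 39 are pairwise coprime, so by the CRT there is a unique solution mod 40·39 = 1560.
Solve by successive substitution. Start with x ≡ 10 (mod 40).
  Combine with x ≡ 35 (mod 39): write x = 10 + 40·t and require 10 + 40·t ≡ 35 (mod 39), i.e. 40·t ≡ 35 − 10 ≡ 25 (mod 39). Since 40^(−1) ≡ 1 (mod 39) (40 ≡ 1 (mod 39)), t ≡ 1·25 ≡ 25 (mod 39). So x ≡ 10 + 40·25 = 1010 (mod 1560).
Unique solution in [0, 1560): x = 1010.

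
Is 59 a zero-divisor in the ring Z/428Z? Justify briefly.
NO

gcd(59, 428) = 1, so 59 is a unit in Z/428Z (it has a multiplicative inverse). A unit cannot be a zero-divisor: if 59·b ≡ 0 then multiplying both sides by 59^(−1) gives b ≡ 0. So 59 is not a zero-divisor.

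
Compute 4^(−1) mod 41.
Apply the extended Euclidean algorithm to (41, 4), tracking rows (r, s, t) with s·41 + t·4 = r. Each division r_prev = q·r_cur + r_new produces the new row as (previous row) − q·(current row):
  row A: (41, 1, 0)   [1·41 + 0·4 = 41]
  row B: (4, 0, 1)   [0·41 + 1·4 = 4]
  41 = 10·4 + 1   → row C = row A − 10·row B = (1, 1, −10)   [check: 1·41 − 10·4 = 1]
  4 = 4·1 + 0   → remainder 0, stop. gcd = 1 (last nonzero row C).
The gcd is 1, so 4 is invertible mod 41. The last nonzero row gives 1·41 − 10·4 = 1, so t = −10. So 4^(−1) ≡ −10 ≡ 31 (mod 41). Verify: 4 · 31 = 124 ≡ 1 (mod 41). ✓

Final answer: 4^(−1) ≡ 31 (mod 41)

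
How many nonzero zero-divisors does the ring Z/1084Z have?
In Z/1084Z each nonzero element is either a unit (gcd with 1084 is 1) or a zero-divisor (gcd > 1). The number of units is φ(1084): factorise 1084 = 2^2 · 271, so φ(1084) = (2^2 − 2^1) · (271 − 1) = 2 · 270 = 540. The nonzero elements number 1084 − 1 = 1083. Hence the nonzero zero-divisors number 1083 − 540 = 543.

Final answer: Z/1084Z has 543 nonzero zero-divisors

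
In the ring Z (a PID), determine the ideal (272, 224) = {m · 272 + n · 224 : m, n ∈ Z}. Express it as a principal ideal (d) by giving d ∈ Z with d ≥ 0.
In the PID Z, (a, b) is generated by gcd(a, b). Compute gcd(272, 224) with the extended Euclidean algorithm, tracking rows (r, s, t) with s·272 + t·224 = r:
  row A: (272, 1, 0)   [1·272 + 0·224 = 272]
  row B: (224, 0, 1)   [0·272 + 1·224 = 224]
  272 = 1·224 + 48   → row C = row A − 1·row B = (48, 1, −1)   [check: 1·272 − 1·224 = 48]
  224 = 4·48 + 32   → row D = row B − 4·row C = (32, −4, 5)   [check: −4·272 + 5·224 = 32]
  48 = 1·32 + 16   → row E = row C − 1·row D = (16, 5, −6)   [check: 5·272 − 6·224 = 16]
  32 = 2·16 + 0   → remainder 0, stop. gcd = 16 (last nonzero row E).
So gcd(272, 224) = 16, with Bézout identity 5·272 − 6·224 = 16. Containment (⊇): the Bézout identity exhibits 16 as an element of (272, 224), giving (16) ⊆ (272, 224). Containment (⊆): since 16 | 272 and 16 | 224 (272 = 16·17, 224 = 16·14), every Z-linear combination of 272 and 224 is divisible by 16, so (272, 224) ⊆ (16). Therefore (272, 224) = (16), d = 16.

Final answer: (272, 224) = (16); d = 16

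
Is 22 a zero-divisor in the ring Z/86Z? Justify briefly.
YES

gcd(22, 86) = 2 > 1, so 22 is not a unit in Z/86Z. In Z/nZ every nonzero non-unit is a zero-divisor: explicitly, take b = 86/gcd = 43 ≠ 0 (mod 86); then 22·43 = 946 = 11·86, i.e. 22·43 ≡ 0 (mod 86). So 22 is a zero-divisor.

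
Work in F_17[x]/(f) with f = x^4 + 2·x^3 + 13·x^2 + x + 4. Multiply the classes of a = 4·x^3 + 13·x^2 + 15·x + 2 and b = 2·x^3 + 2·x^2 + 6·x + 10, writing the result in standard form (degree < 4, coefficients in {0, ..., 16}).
a · b ≡ 13·x^3 + 2·x^2 + 14·x + 5 (mod f(x))

Multiply as integer polynomials: a · b = 8·x^6 + 34·x^5 + 80·x^4 + 152·x^3 + 224·x^2 + 162·x + 20. Reducing coefficients mod 17: a · b ≡ 8·x^6 + 12·x^4 + 16·x^3 + 3·x^2 + 9·x + 3. Now divide by f(x) = x^4 + 2·x^3 + 13·x^2 + x + 4 in F_17[x], eliminating the leading term at each step:
  leading term 8·x^6: subtract (8·x^2)·f(x) = 8·x^6 + 16·x^5 + 2·x^4 + 8·x^3 + 15·x^2, leaving x^5 + 10·x^4 + 8·x^3 + 5·x^2 + 9·x + 3 (coefficients mod 17)
  leading term x^5: subtract (x)·f(x) = x^5 + 2·x^4 + 13·x^3 + x^2 + 4·x, leaving 8·x^4 + 12·x^3 + 4·x^2 + 5·x + 3 (coefficients mod 17)
  leading term 8·x^4: subtract (8)·f(x) = 8·x^4 + 16·x^3 + 2·x^2 + 8·x + 15, leaving 13·x^3 + 2·x^2 + 14·x + 5 (coefficients mod 17)
The degree is now < 4, so this is the remainder. Hence a · b ≡ 13·x^3 + 2·x^2 + 14·x + 5 in F_17[x]/(f).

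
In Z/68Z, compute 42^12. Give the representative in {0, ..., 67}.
Use repeated squaring. Binary(12) = 1100. Walk through the bits of the exponent 12 left-to-right: at each bit after the leading one, square the running value, then multiply by 42 if the bit is 1 (always reducing mod 68):
  bit 1 = 1 (leading): start with 42.
  bit 2 = 1: square 42^2 = 1764 ≡ 64; bit is 1, so multiply 64·42 = 2688 ≡ 36 (mod 68).
  bit 3 = 0: square 36^2 = 1296 ≡ 4 (mod 68).
  bit 4 = 0: square 4^2 = 16 (mod 68).
Final value: 42^12 ≡ 16 (mod 68).

Final answer: 16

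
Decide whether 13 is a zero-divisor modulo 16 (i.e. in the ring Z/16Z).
NO

gcd(13, 16) = 1, so 13 is a unit in Z/16Z (it has a multiplicative inverse). A unit cannot be a zero-divisor: if 13·b ≡ 0 then multiplying both sides by 13^(−1) gives b ≡ 0. So 13 is not a zero-divisor.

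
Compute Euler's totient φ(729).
φ(729) = 486

φ is multiplicative, with φ(p^e) = p^e − p^(e−1). Factorise 729 = 3^6. Then
  φ(729) = (3^6 − 3^5) = 486 = 486.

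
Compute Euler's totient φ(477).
φ(477) = 312

φ is multiplicative, with φ(p^e) = p^e − p^(e−1). Factorise 477 = 3^2 · 53. Then
  φ(477) = (3^2 − 3^1) · (53 − 1) = 6 · 52 = 312.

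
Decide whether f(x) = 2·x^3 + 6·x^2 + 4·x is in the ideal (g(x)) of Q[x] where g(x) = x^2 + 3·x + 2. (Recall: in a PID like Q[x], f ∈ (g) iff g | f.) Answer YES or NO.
YES

In Q[x] the ideal (g) consists of all multiples of g, so f ∈ (g) iff g | f, i.e. iff the remainder of f on division by g is 0. Divide f by g (g is monic, so eliminate the leading term of the running remainder at each step):
  leading term 2·x^3: subtract (2·x)·g(x) = 2·x^3 + 6·x^2 + 4·x, leaving 0
The remainder is 0, so f(x) = g(x) · h(x) with h(x) = 2·x. Hence g | f, i.e. f ∈ (g).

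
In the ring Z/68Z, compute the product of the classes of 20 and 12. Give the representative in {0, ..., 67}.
Both factors are already reduced mod 68. 20 · 12 = 240. Dividing by 68: 240 = 3·68 + 36. So (20 · 12) mod 68 = 36.

Final answer: 36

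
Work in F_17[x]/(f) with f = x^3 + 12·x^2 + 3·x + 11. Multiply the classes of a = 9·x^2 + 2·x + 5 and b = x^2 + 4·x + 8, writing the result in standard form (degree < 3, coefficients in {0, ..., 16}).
Multiply as integer polynomials: a · b = 9·x^4 + 38·x^3 + 85·x^2 + 36·x + 40. Reducing coefficients mod 17: a · b ≡ 9·x^4 + 4·x^3 + 2·x + 6. Now divide by f(x) = x^3 + 12·x^2 + 3·x + 11 in F_17[x], eliminating the leading term at each step:
  leading term 9·x^4: subtract (9·x)·f(x) = 9·x^4 + 6·x^3 + 10·x^2 + 14·x, leaving 15·x^3 + 7·x^2 + 5·x + 6 (coefficients mod 17)
  leading term 15·x^3: subtract (15)·f(x) = 15·x^3 + 10·x^2 + 11·x + 12, leaving 14·x^2 + 11·x + 11 (coefficients mod 17)
The degree is now < 3, so this is the remainder. Hence a · b ≡ 14·x^2 + 11·x + 11 in F_17[x]/(f).

Final answer: a · b ≡ 14·x^2 + 11·x + 11 (mod f(x))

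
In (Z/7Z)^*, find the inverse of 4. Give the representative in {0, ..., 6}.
Apply the extended Euclidean algorithm to (7, 4), tracking rows (r, s, t) with s·7 + t·4 = r. Each division r_prev = q·r_cur + r_new produces the new row as (previous row) − q·(current row):
  row A: (7, 1, 0)   [1·7 + 0·4 = 7]
  row B: (4, 0, 1)   [0·7 + 1·4 = 4]
  7 = 1·4 + 3   → row C = row A − 1·row B = (3, 1, −1)   [check: 1·7 − 1·4 = 3]
  4 = 1·3 + 1   → row D = row B − 1·row C = (1, −1, 2)   [check: −1·7 + 2·4 = 1]
  3 = 3·1 + 0   → remainder 0, stop. gcd = 1 (last nonzero row D).
The gcd is 1, so 4 is invertible mod 7. The last nonzero row gives −1·7 + 2·4 = 1, so t = 2. So 4^(−1) ≡ 2 (mod 7). Verify: 4 · 2 = 8 ≡ 1 (mod 7). ✓

Final answer: 4^(−1) ≡ 2 (mod 7)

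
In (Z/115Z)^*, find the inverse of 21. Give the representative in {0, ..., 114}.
21^(−1) ≡ 11 (mod 115)

Apply the extended Euclidean algorithm to (115, 21), tracking rows (r, s, t) with s·115 + t·21 = r. Each division r_prev = q·r_cur + r_new produces the new row as (previous row) − q·(current row):
  row A: (115, 1, 0)   [1·115 + 0·21 = 115]
  row B: (21, 0, 1)   [0·115 + 1·21 = 21]
  115 = 5·21 + 10   → row C = row A − 5·row B = (10, 1, −5)   [check: 1·115 − 5·21 = 10]
  21 = 2·10 + 1   → row D = row B − 2·row C = (1, −2, 11)   [check: −2·115 + 11·21 = 1]
  10 = 10·1 + 0   → remainder 0, stop. gcd = 1 (last nonzero row D).
The gcd is 1, so 21 is invertible mod 115. The last nonzero row gives −2·115 + 11·21 = 1, so t = 11. So 21^(−1) ≡ 11 (mod 115). Verify: 21 · 11 = 231 ≡ 1 (mod 115). ✓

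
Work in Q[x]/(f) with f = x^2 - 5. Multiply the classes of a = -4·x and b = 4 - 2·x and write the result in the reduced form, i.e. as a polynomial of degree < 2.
First multiply in Q[x] without reducing: a · b = 8·x^2 - 16·x. Now divide by f(x) = x^2 - 5, eliminating the leading term at each step:
  leading term 8·x^2: subtract (8)·f(x) = 8·x^2 - 40, leaving 40 - 16·x
The degree is now < 2, so this is the remainder. Hence a · b ≡ 40 - 16·x in Q[x]/(f).

Final answer: a · b ≡ 40 - 16·x (mod f(x))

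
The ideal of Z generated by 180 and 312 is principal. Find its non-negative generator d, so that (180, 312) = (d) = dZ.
In the PID Z, (a, b) is generated by gcd(a, b). Compute gcd(312, 180) with the extended Euclidean algorithm, tracking rows (r, s, t) with s·312 + t·180 = r:
  row A: (312, 1, 0)   [1·312 + 0·180 = 312]
  row B: (180, 0, 1)   [0·312 + 1·180 = 180]
  312 = 1·180 + 132   → row C = row A − 1·row B = (132, 1, −1)   [check: 1·312 − 1·180 = 132]
  180 = 1·132 + 48   → row D = row B − 1·row C = (48, −1, 2)   [check: −1·312 + 2·180 = 48]
  132 = 2·48 + 36   → row E = row C − 2·row D = (36, 3, −5)   [check: 3·312 − 5·180 = 36]
  48 = 1·36 + 12   → row F = row D − 1·row E = (12, −4, 7)   [check: −4·312 + 7·180 = 12]
  36 = 3·12 + 0   → remainder 0, stop. gcd = 12 (last nonzero row F).
So gcd(180, 312) = 12, with Bézout identity −4·312 + 7·180 = 12. Containment (⊇): the Bézout identity exhibits 12 as an element of (180, 312), giving (12) ⊆ (180, 312). Containment (⊆): since 12 | 180 and 12 | 312 (180 = 12·15, 312 = 12·26), every Z-linear combination of 180 and 312 is divisible by 12, so (180, 312) ⊆ (12). Therefore (180, 312) = (12), d = 12.

Final answer: (180, 312) = (12); d = 12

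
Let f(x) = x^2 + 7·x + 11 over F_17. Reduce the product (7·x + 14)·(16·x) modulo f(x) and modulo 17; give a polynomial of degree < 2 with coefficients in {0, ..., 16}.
a · b ≡ x + 9 (mod f(x))

Multiply as integer polynomials: a · b = 112·x^2 + 224·x. Reducing coefficients mod 17: a · b ≡ 10·x^2 + 3·x. Now divide by f(x) = x^2 + 7·x + 11 in F_17[x], eliminating the leading term at each step:
  leading term 10·x^2: subtract (10)·f(x) = 10·x^2 + 2·x + 8, leaving x + 9 (coefficients mod 17)
The degree is now < 2, so this is the remainder. Hence a · b ≡ x + 9 in F_17[x]/(f).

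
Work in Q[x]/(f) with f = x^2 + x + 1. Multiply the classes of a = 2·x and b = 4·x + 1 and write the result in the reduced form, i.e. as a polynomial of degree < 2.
a · b ≡ -6·x - 8 (mod f(x))

First multiply in Q[x] without reducing: a · b = 8·x^2 + 2·x. Now divide by f(x) = x^2 + x + 1, eliminating the leading term at each step:
  leading term 8·x^2: subtract (8)·f(x) = 8·x^2 + 8·x + 8, leaving -6·x - 8
The degree is now < 2, so this is the remainder. Hence a · b ≡ -6·x - 8 in Q[x]/(f).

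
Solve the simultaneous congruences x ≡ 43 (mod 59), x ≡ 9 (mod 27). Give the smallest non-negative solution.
x ≡ 279 (mod 1593); the representative in [0, 1593) is 279

The moduli 59, 27 are pairwise coprime, so by the CRT there is a unique solution mod 59·27 = 1593.
Solve by successive substitution. Start with x ≡ 43 (mod 59).
  Combine with x ≡ 9 (mod 27): write x = 43 + 59·t and require 43 + 59·t ≡ 9 (mod 27), i.e. 59·t ≡ 9 − 43 ≡ 20 (mod 27). Since 59^(−1) ≡ 11 (mod 27) (59 ≡ 5 (mod 27)), t ≡ 11·20 ≡ 4 (mod 27). So x ≡ 43 + 59·4 = 279 (mod 1593).
Unique solution in [0, 1593): x = 279.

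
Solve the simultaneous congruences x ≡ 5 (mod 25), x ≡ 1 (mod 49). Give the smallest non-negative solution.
x ≡ 1030 (mod 1225); the representative in [0, 1225) is 1030

The moduli 25, 49 are pairwise coprime, so by the CRT there is a unique solution mod 25·49 = 1225.
Solve by successive substitution. Start with x ≡ 5 (mod 25).
  Combine with x ≡ 1 (mod 49): write x = 5 + 25·t and require 5 + 25·t ≡ 1 (mod 49), i.e. 25·t ≡ 1 − 5 ≡ 45 (mod 49). Since 25^(−1) ≡ 2 (mod 49), t ≡ 2·45 ≡ 41 (mod 49). So x ≡ 5 + 25·41 = 1030 (mod 1225).
Unique solution in [0, 1225): x = 1030.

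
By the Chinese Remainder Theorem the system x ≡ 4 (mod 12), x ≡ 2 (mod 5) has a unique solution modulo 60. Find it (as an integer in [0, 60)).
x ≡ 52 (mod 60); the representative in [0, 60) is 52

The moduli 12, 5 are pairwise coprime, so by the CRT there is a unique solution mod 12·5 = 60.
Solve by successive substitution. Start with x ≡ 4 (mod 12).
  Combine with x ≡ 2 (mod 5): write x = 4 + 12·t and require 4 + 12·t ≡ 2 (mod 5), i.e. 12·t ≡ 2 − 4 ≡ 3 (mod 5). Since 12^(−1) ≡ 3 (mod 5) (12 ≡ 2 (mod 5)), t ≡ 3·3 ≡ 4 (mod 5). So x ≡ 4 + 12·4 = 52 (mod 60).
Unique solution in [0, 60): x = 52.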